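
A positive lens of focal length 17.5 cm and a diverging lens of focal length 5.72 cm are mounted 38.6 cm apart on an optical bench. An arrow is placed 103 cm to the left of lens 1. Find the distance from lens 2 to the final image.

4.31 cm

Lens 1: 1/d_i1 = 1/f₁ − 1/d_o1 = 1/(17.5) − 1/(103) = 0.04743, so d_i1 = 21.08 cm.
The intermediate image is 21.08 cm to the right of lens 1, which is 38.6 − (21.08) = 17.52 cm to the left of lens 2, so d_o2 = +17.52 cm.
Lens 2 is diverging, so f₂ = −5.72 cm.
Lens 2: 1/d_i2 = 1/f₂ − 1/d_o2 = 1/(-5.72) − 1/(17.52) = -0.2319, so d_i2 = -4.31 cm.
The final image is virtual, 4.31 cm to the left of lens 2 (overall magnification ≈ -0.050).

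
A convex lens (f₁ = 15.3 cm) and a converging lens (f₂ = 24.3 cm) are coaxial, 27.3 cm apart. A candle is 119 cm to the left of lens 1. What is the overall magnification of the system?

Lens 1: 1/d_i1 = 1/(15.3) − 1/(119) = 0.05696, so d_i1 = 17.56 cm; m₁ = −d_i1/d_o1 = -0.1476.
d_o2 = 27.3 − (17.56) = 9.740 cm.
Lens 2: 1/d_i2 = 1/(24.3) − 1/(9.740) = -0.06152, so d_i2 = -16.26 cm; m₂ = −d_i2/d_o2 = +1.669.
m = m₁·m₂ = (-0.1476)(+1.669) = -0.246.

m = -0.246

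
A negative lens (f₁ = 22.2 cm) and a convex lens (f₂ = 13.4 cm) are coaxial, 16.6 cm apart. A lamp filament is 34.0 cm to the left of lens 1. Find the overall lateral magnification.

f₁ = −22.2 cm (diverging).
Lens 1: 1/d_i1 = 1/(-22.2) − 1/(34.0) = -0.07446, so d_i1 = -13.43 cm; m₁ = −d_i1/d_o1 = +0.3950.
d_o2 = 16.6 − (-13.43) = 30.03 cm.
Lens 2: 1/d_i2 = 1/(13.4) − 1/(30.03) = 0.04133, so d_i2 = 24.20 cm; m₂ = −d_i2/d_o2 = -0.8058.
m = m₁·m₂ = (+0.3950)(-0.8058) = -0.318.

m = -0.318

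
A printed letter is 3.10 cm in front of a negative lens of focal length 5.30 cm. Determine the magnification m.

For a negative lens, f = -5.30 cm.
1/d_i = 1/f − 1/d_o = 1/(-5.300) − 1/(3.10) = -0.5113, so d_i = -1.956 cm.
m = −d_i/d_o = −(-1.956)/(3.10) = +0.631.
The image is virtual, upright and reduced, on the same side as the object.

m = +0.631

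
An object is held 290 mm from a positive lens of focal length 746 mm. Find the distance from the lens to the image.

Thin-lens equation: 1/q = 1/f − 1/p = 1/(746.0) − 1/(290) = 0.001340 − 0.003448 = -0.002108, so q = -474 mm.
The image is virtual, upright and enlarged, on the same side as the object.

474 mm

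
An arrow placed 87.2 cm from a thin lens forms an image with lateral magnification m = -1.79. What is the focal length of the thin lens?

f = 55.9 cm (converging)

m = −d_i/d_o ⇒ d_i = −m·d_o = −(-1.79)·(87.2) = 156.1 cm.
1/f = 1/d_o + 1/d_i = 1/(87.2) + 1/(156.1) = 0.01787, so f = 55.9 cm.
Since f is positive, the thin lens is converging.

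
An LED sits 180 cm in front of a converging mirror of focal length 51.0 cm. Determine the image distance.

Mirror equation: 1/q = 1/f − 1/p = 1/(51.00) − 1/(180) = 0.01961 − 0.005556 = 0.01405, so q = 71.2 cm.
The image is real, inverted and reduced, in front of the mirror.

71.2 cm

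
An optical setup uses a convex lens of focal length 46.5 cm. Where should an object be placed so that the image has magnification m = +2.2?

m = −d_i/d_o ⇒ d_i = −m·d_o.
1/f = 1/d_o + 1/d_i = 1/d_o − 1/(m·d_o) = (1 − 1/m)/d_o, so d_o = f(1 − 1/m) = (46.50)(1 − 1/(+2.2)) = 25.4 cm.

25.4 cm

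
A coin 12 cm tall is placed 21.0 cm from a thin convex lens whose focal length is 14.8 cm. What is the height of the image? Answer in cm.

1/d_i = 1/f − 1/d_o = 1/(14.80) − 1/(21.0) = 0.01995, so d_i = 50.13 cm.
m = −d_i/d_o = -2.387.
|h_i| = |m|·h_o = 2.387 × 12 = 28.6 cm. The image is real, inverted and enlarged, on the far side of the lens.

28.6 cm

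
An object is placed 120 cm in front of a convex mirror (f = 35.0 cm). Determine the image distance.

27.1 cm

For a convex mirror, f = -35.0 cm.
Mirror equation: 1/d_i = 1/f − 1/d_o = 1/(-35.00) − 1/(120) = -0.02857 − 0.008333 = -0.03690, so d_i = -27.1 cm.
The image is virtual, upright and reduced, behind the mirror.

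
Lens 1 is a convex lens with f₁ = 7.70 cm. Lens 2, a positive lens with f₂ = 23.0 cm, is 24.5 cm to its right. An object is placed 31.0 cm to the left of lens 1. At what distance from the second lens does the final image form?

Lens 1: 1/d_i1 = 1/f₁ − 1/d_o1 = 1/(7.70) − 1/(31.0) = 0.09761, so d_i1 = 10.24 cm.
The intermediate image is 10.24 cm to the right of lens 1, which is 24.5 − (10.24) = 14.26 cm to the left of lens 2, so d_o2 = +14.26 cm.
Lens 2: 1/d_i2 = 1/f₂ − 1/d_o2 = 1/(23.0) − 1/(14.26) = -0.02665, so d_i2 = -37.5 cm.
The final image is virtual, 37.5 cm to the left of lens 2 (overall magnification ≈ -0.87).

37.5 cm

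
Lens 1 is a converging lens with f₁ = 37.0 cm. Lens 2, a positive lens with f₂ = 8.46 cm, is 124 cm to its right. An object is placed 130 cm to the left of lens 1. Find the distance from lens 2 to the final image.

9.58 cm

Lens 1: 1/d_i1 = 1/f₁ − 1/d_o1 = 1/(37.0) − 1/(130) = 0.01933, so d_i1 = 51.72 cm.
The intermediate image is 51.72 cm to the right of lens 1, which is 124 − (51.72) = 72.28 cm to the left of lens 2, so d_o2 = +72.28 cm.
Lens 2: 1/d_i2 = 1/f₂ − 1/d_o2 = 1/(8.46) − 1/(72.28) = 0.1044, so d_i2 = 9.58 cm.
The final image is real, 9.58 cm to the right of lens 2 (overall magnification ≈ 0.053).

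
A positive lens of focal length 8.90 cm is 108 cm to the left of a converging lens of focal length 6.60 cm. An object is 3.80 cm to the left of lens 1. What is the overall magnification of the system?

Lens 1: 1/d_i1 = 1/(8.90) − 1/(3.80) = -0.1508, so d_i1 = -6.631 cm; m₁ = −d_i1/d_o1 = +1.745.
d_o2 = 108 − (-6.631) = 114.6 cm.
Lens 2: 1/d_i2 = 1/(6.60) − 1/(114.6) = 0.1428, so d_i2 = 7.003 cm; m₂ = −d_i2/d_o2 = -0.06111.
m = m₁·m₂ = (+1.745)(-0.06111) = -0.107.

m = -0.107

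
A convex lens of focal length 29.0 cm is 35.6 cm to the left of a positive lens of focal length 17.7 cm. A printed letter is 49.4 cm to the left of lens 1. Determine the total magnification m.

m = -0.481

Lens 1: 1/d_i1 = 1/(29.0) − 1/(49.4) = 0.01424, so d_i1 = 70.23 cm; m₁ = −d_i1/d_o1 = -1.422.
d_o2 = 35.6 − (70.23) = -34.63 cm (virtual object).
Lens 2: 1/d_i2 = 1/(17.7) − 1/(-34.63) = 0.08537, so d_i2 = 11.71 cm; m₂ = −d_i2/d_o2 = +0.3382.
m = m₁·m₂ = (-1.422)(+0.3382) = -0.481.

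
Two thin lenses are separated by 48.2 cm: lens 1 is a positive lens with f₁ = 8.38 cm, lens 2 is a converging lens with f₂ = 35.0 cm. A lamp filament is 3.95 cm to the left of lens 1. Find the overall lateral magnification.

Lens 1: 1/d_i1 = 1/(8.38) − 1/(3.95) = -0.1338, so d_i1 = -7.472 cm; m₁ = −d_i1/d_o1 = +1.892.
d_o2 = 48.2 − (-7.472) = 55.67 cm.
Lens 2: 1/d_i2 = 1/(35.0) − 1/(55.67) = 0.01061, so d_i2 = 94.26 cm; m₂ = −d_i2/d_o2 = -1.693.
m = m₁·m₂ = (+1.892)(-1.693) = -3.20.

m = -3.20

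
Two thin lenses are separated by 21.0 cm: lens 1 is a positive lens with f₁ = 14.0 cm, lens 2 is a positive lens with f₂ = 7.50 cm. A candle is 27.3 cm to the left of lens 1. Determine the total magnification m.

m = -0.518

Lens 1: 1/d_i1 = 1/(14.0) − 1/(27.3) = 0.03480, so d_i1 = 28.74 cm; m₁ = −d_i1/d_o1 = -1.053.
d_o2 = 21.0 − (28.74) = -7.740 cm (virtual object).
Lens 2: 1/d_i2 = 1/(7.50) − 1/(-7.740) = 0.2625, so d_i2 = 3.809 cm; m₂ = −d_i2/d_o2 = +0.4921.
m = m₁·m₂ = (-1.053)(+0.4921) = -0.518.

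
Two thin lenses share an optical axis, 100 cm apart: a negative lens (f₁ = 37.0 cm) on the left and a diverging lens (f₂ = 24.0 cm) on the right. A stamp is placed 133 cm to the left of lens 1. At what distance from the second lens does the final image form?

20.2 cm

Lens 1 is diverging, so f₁ = −37.0 cm.
Lens 1: 1/d_i1 = 1/f₁ − 1/d_o1 = 1/(-37.0) − 1/(133) = -0.03455, so d_i1 = -28.95 cm.
The intermediate image is 28.95 cm to the left of lens 1 (virtual), which is 100 − (-28.95) = 128.9 cm to the left of lens 2, so d_o2 = +128.9 cm.
Lens 2 is diverging, so f₂ = −24.0 cm.
Lens 2: 1/d_i2 = 1/f₂ − 1/d_o2 = 1/(-24.0) − 1/(128.9) = -0.04942, so d_i2 = -20.2 cm.
The final image is virtual, 20.2 cm to the left of lens 2 (overall magnification ≈ 0.034).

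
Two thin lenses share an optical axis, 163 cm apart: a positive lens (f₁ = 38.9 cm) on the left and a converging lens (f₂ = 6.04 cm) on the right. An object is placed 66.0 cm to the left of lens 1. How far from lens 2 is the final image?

6.63 cm

Lens 1: 1/d_i1 = 1/f₁ − 1/d_o1 = 1/(38.9) − 1/(66.0) = 0.01056, so d_i1 = 94.74 cm.
The intermediate image is 94.74 cm to the right of lens 1, which is 163 − (94.74) = 68.26 cm to the left of lens 2, so d_o2 = +68.26 cm.
Lens 2: 1/d_i2 = 1/f₂ − 1/d_o2 = 1/(6.04) − 1/(68.26) = 0.1509, so d_i2 = 6.63 cm.
The final image is real, 6.63 cm to the right of lens 2 (overall magnification ≈ 0.14).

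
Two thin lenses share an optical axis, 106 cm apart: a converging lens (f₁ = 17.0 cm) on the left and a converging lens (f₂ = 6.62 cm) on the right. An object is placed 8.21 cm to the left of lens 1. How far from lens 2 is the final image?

7.00 cm

Lens 1: 1/d_i1 = 1/f₁ − 1/d_o1 = 1/(17.0) − 1/(8.21) = -0.06298, so d_i1 = -15.88 cm.
The intermediate image is 15.88 cm to the left of lens 1 (virtual), which is 106 − (-15.88) = 121.9 cm to the left of lens 2, so d_o2 = +121.9 cm.
Lens 2: 1/d_i2 = 1/f₂ − 1/d_o2 = 1/(6.62) − 1/(121.9) = 0.1429, so d_i2 = 7.00 cm.
The final image is real, 7.00 cm to the right of lens 2 (overall magnification ≈ -0.11).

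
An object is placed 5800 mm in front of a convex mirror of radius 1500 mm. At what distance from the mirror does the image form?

664 mm

f = R/2 = 1500/2 = 750.0 mm; for a convex mirror, f = -750.0 mm.
Mirror equation: 1/s_i = 1/f − 1/s_o = 1/(-750.0) − 1/(5800) = -0.001333 − 0.0001724 = -0.001506, so s_i = -664 mm.
The image is virtual, upright and reduced, behind the mirror.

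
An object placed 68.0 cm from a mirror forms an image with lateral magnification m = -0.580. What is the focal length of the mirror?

f = 25.0 cm (concave)

m = −d_i/d_o ⇒ d_i = −m·d_o = −(-0.580)·(68.0) = 39.44 cm.
1/f = 1/d_o + 1/d_i = 1/(68.0) + 1/(39.44) = 0.04006, so f = 25.0 cm.
Since f is positive, the mirror is concave.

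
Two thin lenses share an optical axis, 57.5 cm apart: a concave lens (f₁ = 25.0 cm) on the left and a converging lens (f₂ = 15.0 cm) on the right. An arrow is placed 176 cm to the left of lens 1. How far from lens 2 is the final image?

18.5 cm

Lens 1 is diverging, so f₁ = −25.0 cm.
Lens 1: 1/d_i1 = 1/f₁ − 1/d_o1 = 1/(-25.0) − 1/(176) = -0.04568, so d_i1 = -21.89 cm.
The intermediate image is 21.89 cm to the left of lens 1 (virtual), which is 57.5 − (-21.89) = 79.39 cm to the left of lens 2, so d_o2 = +79.39 cm.
Lens 2: 1/d_i2 = 1/f₂ − 1/d_o2 = 1/(15.0) − 1/(79.39) = 0.05407, so d_i2 = 18.5 cm.
The final image is real, 18.5 cm to the right of lens 2 (overall magnification ≈ -0.029).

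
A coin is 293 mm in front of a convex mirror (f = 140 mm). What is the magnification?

For a convex mirror, f = -140 mm.
1/d_i = 1/f − 1/d_o = 1/(-140.0) − 1/(293) = -0.01056, so d_i = -94.73 mm.
m = −d_i/d_o = −(-94.73)/(293) = +0.323.
The image is virtual, upright and reduced, behind the mirror.

m = +0.323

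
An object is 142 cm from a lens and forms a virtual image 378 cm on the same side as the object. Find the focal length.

f = 227 cm (converging)

Virtual image ⇒ d_i = −378 cm.
1/f = 1/d_o + 1/d_i = 1/(142) + 1/(-378) = 0.004397, so f = 227 cm.
Since f is positive, the lens is converging.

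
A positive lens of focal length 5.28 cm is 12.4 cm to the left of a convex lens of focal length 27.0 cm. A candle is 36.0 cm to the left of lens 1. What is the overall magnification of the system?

m = -0.223

Lens 1: 1/d_i1 = 1/(5.28) − 1/(36.0) = 0.1616, so d_i1 = 6.188 cm; m₁ = −d_i1/d_o1 = -0.1719.
d_o2 = 12.4 − (6.188) = 6.212 cm.
Lens 2: 1/d_i2 = 1/(27.0) − 1/(6.212) = -0.1239, so d_i2 = -8.068 cm; m₂ = −d_i2/d_o2 = +1.299.
m = m₁·m₂ = (-0.1719)(+1.299) = -0.223.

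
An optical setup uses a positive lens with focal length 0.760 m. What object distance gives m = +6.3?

m = −d_i/d_o ⇒ d_i = −m·d_o.
1/f = 1/d_o + 1/d_i = 1/d_o − 1/(m·d_o) = (1 − 1/m)/d_o, so d_o = f(1 − 1/m) = (0.7600)(1 − 1/(+6.3)) = 0.639 m.

0.639 m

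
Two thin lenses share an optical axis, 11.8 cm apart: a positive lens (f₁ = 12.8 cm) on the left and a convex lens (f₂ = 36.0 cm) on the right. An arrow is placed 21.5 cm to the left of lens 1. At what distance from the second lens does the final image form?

12.8 cm

Lens 1: 1/d_i1 = 1/f₁ − 1/d_o1 = 1/(12.8) − 1/(21.5) = 0.03161, so d_i1 = 31.63 cm.
The intermediate image is 31.63 cm to the right of lens 1, which lies 19.83 cm to the right of lens 2 — a virtual object — so d_o2 = −19.83 cm.
Lens 2: 1/d_i2 = 1/f₂ − 1/d_o2 = 1/(36.0) − 1/(-19.83) = 0.07821, so d_i2 = 12.8 cm.
The final image is real, 12.8 cm to the right of lens 2 (overall magnification ≈ -0.95).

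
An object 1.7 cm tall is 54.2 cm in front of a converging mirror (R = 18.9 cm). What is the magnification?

f = R/2 = 18.9/2 = 9.450 cm.
1/d_i = 1/f − 1/d_o = 1/(9.450) − 1/(54.2) = 0.08737, so d_i = 11.45 cm.
m = −d_i/d_o = −(11.45)/(54.2) = -0.211.
The image is real, inverted and reduced, in front of the mirror.

m = -0.211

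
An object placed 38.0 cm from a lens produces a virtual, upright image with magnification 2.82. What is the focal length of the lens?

f = 58.9 cm (converging)

m = −d_i/d_o ⇒ d_i = −m·d_o = −(+2.82)·(38.0) = -107.2 cm.
1/f = 1/d_o + 1/d_i = 1/(38.0) + 1/(-107.2) = 0.01699, so f = 58.9 cm.
Since f is positive, the lens is converging.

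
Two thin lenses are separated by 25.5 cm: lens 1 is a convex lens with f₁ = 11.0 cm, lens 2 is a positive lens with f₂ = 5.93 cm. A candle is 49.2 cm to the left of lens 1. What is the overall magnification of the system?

Lens 1: 1/d_i1 = 1/(11.0) − 1/(49.2) = 0.07058, so d_i1 = 14.17 cm; m₁ = −d_i1/d_o1 = -0.2880.
d_o2 = 25.5 − (14.17) = 11.33 cm.
Lens 2: 1/d_i2 = 1/(5.93) − 1/(11.33) = 0.08037, so d_i2 = 12.44 cm; m₂ = −d_i2/d_o2 = -1.098.
m = m₁·m₂ = (-0.2880)(-1.098) = +0.316.

m = +0.316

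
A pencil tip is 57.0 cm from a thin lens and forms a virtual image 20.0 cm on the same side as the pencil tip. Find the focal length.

Virtual image ⇒ d_i = −20.0 cm.
1/f = 1/d_o + 1/d_i = 1/(57.0) + 1/(-20.0) = -0.03246, so f = -30.8 cm.
Since f is negative, the thin lens is diverging.

f = -30.8 cm (diverging)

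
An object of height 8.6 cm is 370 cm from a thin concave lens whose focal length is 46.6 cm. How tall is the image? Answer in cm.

For a concave lens, f = -46.6 cm.
1/d_i = 1/f − 1/d_o = 1/(-46.60) − 1/(370) = -0.02416, so d_i = -41.39 cm.
m = −d_i/d_o = +0.1119.
|h_i| = |m|·h_o = 0.1119 × 8.6 = 0.962 cm. The image is virtual, upright and reduced, on the same side as the object.

0.962 cm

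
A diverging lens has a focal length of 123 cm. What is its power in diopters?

P = -0.813 D

For a diverging lens, f = −123 cm.
f = -123 cm = -1.23 m.
P = 1/f = 1/(-1.23 m) = -0.813 D.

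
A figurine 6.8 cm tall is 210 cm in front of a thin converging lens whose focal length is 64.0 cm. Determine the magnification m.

1/d_i = 1/f − 1/d_o = 1/(64.00) − 1/(210) = 0.01086, so d_i = 92.05 cm.
m = −d_i/d_o = −(92.05)/(210) = -0.438.
The image is real, inverted and reduced, on the far side of the lens.

m = -0.438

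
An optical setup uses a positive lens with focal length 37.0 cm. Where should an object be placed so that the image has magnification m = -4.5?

45.2 cm

m = −d_i/d_o ⇒ d_i = −m·d_o.
1/f = 1/d_o + 1/d_i = 1/d_o − 1/(m·d_o) = (1 − 1/m)/d_o, so d_o = f(1 − 1/m) = (37.00)(1 − 1/(-4.5)) = 45.2 cm.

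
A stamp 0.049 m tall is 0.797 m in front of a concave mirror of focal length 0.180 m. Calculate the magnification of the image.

1/d_i = 1/f − 1/d_o = 1/(0.1800) − 1/(0.797) = 4.301, so d_i = 0.2325 m.
m = −d_i/d_o = −(0.2325)/(0.797) = -0.292.
The image is real, inverted and reduced, in front of the mirror.

m = -0.292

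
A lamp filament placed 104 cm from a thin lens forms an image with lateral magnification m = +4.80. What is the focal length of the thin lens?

f = 131 cm (converging)

m = −d_i/d_o ⇒ d_i = −m·d_o = −(+4.80)·(104) = -499.2 cm.
1/f = 1/d_o + 1/d_i = 1/(104) + 1/(-499.2) = 0.007612, so f = 131 cm.
Since f is positive, the thin lens is converging.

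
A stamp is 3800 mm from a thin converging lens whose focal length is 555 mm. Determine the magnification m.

1/d_i = 1/f − 1/d_o = 1/(555.0) − 1/(3800) = 0.001539, so d_i = 649.9 mm.
m = −d_i/d_o = −(649.9)/(3800) = -0.171.
The image is real, inverted and reduced, on the far side of the lens.

m = -0.171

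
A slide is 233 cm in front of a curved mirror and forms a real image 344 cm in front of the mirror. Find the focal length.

Real image ⇒ d_i = +344 cm.
1/f = 1/d_o + 1/d_i = 1/(233) + 1/(344) = 0.007199, so f = 139 cm.
Since f is positive, the curved mirror is concave.

f = 139 cm (concave)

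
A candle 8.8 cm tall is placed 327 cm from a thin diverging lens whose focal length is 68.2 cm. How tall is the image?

1.52 cm

For a diverging lens, f = -68.2 cm.
1/d_i = 1/f − 1/d_o = 1/(-68.20) − 1/(327) = -0.01772, so d_i = -56.43 cm.
m = −d_i/d_o = +0.1726.
|h_i| = |m|·h_o = 0.1726 × 8.8 = 1.52 cm. The image is virtual, upright and reduced, on the same side as the object.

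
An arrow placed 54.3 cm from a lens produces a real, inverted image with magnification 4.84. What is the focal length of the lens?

f = 45.0 cm (converging)

m = −d_i/d_o ⇒ d_i = −m·d_o = −(-4.84)·(54.3) = 262.8 cm.
1/f = 1/d_o + 1/d_i = 1/(54.3) + 1/(262.8) = 0.02222, so f = 45.0 cm.
Since f is positive, the lens is converging.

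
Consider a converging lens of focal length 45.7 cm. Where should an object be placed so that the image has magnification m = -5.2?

54.5 cm

m = −d_i/d_o ⇒ d_i = −m·d_o.
1/f = 1/d_o + 1/d_i = 1/d_o − 1/(m·d_o) = (1 − 1/m)/d_o, so d_o = f(1 − 1/m) = (45.70)(1 − 1/(-5.2)) = 54.5 cm.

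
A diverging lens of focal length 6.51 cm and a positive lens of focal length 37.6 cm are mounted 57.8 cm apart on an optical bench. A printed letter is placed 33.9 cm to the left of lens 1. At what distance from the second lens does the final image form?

Lens 1 is diverging, so f₁ = −6.51 cm.
Lens 1: 1/d_i1 = 1/f₁ − 1/d_o1 = 1/(-6.51) − 1/(33.9) = -0.1831, so d_i1 = -5.461 cm.
The intermediate image is 5.461 cm to the left of lens 1 (virtual), which is 57.8 − (-5.461) = 63.26 cm to the left of lens 2, so d_o2 = +63.26 cm.
Lens 2: 1/d_i2 = 1/f₂ − 1/d_o2 = 1/(37.6) − 1/(63.26) = 0.01079, so d_i2 = 92.7 cm.
The final image is real, 92.7 cm to the right of lens 2 (overall magnification ≈ -0.24).

92.7 cm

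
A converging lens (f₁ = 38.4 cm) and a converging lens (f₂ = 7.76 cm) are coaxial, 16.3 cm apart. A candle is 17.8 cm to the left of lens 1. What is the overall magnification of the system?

m = -0.347

Lens 1: 1/d_i1 = 1/(38.4) − 1/(17.8) = -0.03014, so d_i1 = -33.18 cm; m₁ = −d_i1/d_o1 = +1.864.
d_o2 = 16.3 − (-33.18) = 49.48 cm.
Lens 2: 1/d_i2 = 1/(7.76) − 1/(49.48) = 0.1087, so d_i2 = 9.203 cm; m₂ = −d_i2/d_o2 = -0.1860.
m = m₁·m₂ = (+1.864)(-0.1860) = -0.347.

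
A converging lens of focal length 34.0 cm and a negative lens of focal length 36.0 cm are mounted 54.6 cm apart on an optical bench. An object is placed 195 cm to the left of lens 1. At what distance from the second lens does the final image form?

9.78 cm

Lens 1: 1/d_i1 = 1/f₁ − 1/d_o1 = 1/(34.0) − 1/(195) = 0.02428, so d_i1 = 41.18 cm.
The intermediate image is 41.18 cm to the right of lens 1, which is 54.6 − (41.18) = 13.42 cm to the left of lens 2, so d_o2 = +13.42 cm.
Lens 2 is diverging, so f₂ = −36.0 cm.
Lens 2: 1/d_i2 = 1/f₂ − 1/d_o2 = 1/(-36.0) − 1/(13.42) = -0.1023, so d_i2 = -9.78 cm.
The final image is virtual, 9.78 cm to the left of lens 2 (overall magnification ≈ -0.15).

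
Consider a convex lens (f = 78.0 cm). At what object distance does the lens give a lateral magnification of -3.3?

102 cm

m = −d_i/d_o ⇒ d_i = −m·d_o.
1/f = 1/d_o + 1/d_i = 1/d_o − 1/(m·d_o) = (1 − 1/m)/d_o, so d_o = f(1 − 1/m) = (78.00)(1 − 1/(-3.3)) = 102 cm.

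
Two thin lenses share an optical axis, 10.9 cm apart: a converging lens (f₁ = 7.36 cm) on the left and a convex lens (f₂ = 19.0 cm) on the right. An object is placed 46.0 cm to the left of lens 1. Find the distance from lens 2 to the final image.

Lens 1: 1/d_i1 = 1/f₁ − 1/d_o1 = 1/(7.36) − 1/(46.0) = 0.1141, so d_i1 = 8.762 cm.
The intermediate image is 8.762 cm to the right of lens 1, which is 10.9 − (8.762) = 2.138 cm to the left of lens 2, so d_o2 = +2.138 cm.
Lens 2: 1/d_i2 = 1/f₂ − 1/d_o2 = 1/(19.0) − 1/(2.138) = -0.4151, so d_i2 = -2.41 cm.
The final image is virtual, 2.41 cm to the left of lens 2 (overall magnification ≈ -0.21).

2.41 cm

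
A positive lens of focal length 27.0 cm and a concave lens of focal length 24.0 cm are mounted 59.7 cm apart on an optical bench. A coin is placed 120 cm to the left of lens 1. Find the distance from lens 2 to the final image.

Lens 1: 1/d_i1 = 1/f₁ − 1/d_o1 = 1/(27.0) − 1/(120) = 0.02870, so d_i1 = 34.84 cm.
The intermediate image is 34.84 cm to the right of lens 1, which is 59.7 − (34.84) = 24.86 cm to the left of lens 2, so d_o2 = +24.86 cm.
Lens 2 is diverging, so f₂ = −24.0 cm.
Lens 2: 1/d_i2 = 1/f₂ − 1/d_o2 = 1/(-24.0) − 1/(24.86) = -0.08189, so d_i2 = -12.2 cm.
The final image is virtual, 12.2 cm to the left of lens 2 (overall magnification ≈ -0.14).

12.2 cm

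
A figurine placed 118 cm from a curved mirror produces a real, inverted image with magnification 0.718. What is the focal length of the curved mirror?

m = −d_i/d_o ⇒ d_i = −m·d_o = −(-0.718)·(118) = 84.72 cm.
1/f = 1/d_o + 1/d_i = 1/(118) + 1/(84.72) = 0.02028, so f = 49.3 cm.
Since f is positive, the curved mirror is concave.

f = 49.3 cm (concave)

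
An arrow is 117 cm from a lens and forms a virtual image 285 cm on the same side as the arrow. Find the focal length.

f = 198 cm (converging)

Virtual image ⇒ d_i = −285 cm.
1/f = 1/d_o + 1/d_i = 1/(117) + 1/(-285) = 0.005038, so f = 198 cm.
Since f is positive, the lens is converging.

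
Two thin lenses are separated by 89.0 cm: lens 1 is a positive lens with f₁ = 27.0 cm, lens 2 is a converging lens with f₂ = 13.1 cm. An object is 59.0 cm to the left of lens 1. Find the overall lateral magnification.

Lens 1: 1/d_i1 = 1/(27.0) − 1/(59.0) = 0.02009, so d_i1 = 49.78 cm; m₁ = −d_i1/d_o1 = -0.8437.
d_o2 = 89.0 − (49.78) = 39.22 cm.
Lens 2: 1/d_i2 = 1/(13.1) − 1/(39.22) = 0.05084, so d_i2 = 19.67 cm; m₂ = −d_i2/d_o2 = -0.5015.
m = m₁·m₂ = (-0.8437)(-0.5015) = +0.423.

m = +0.423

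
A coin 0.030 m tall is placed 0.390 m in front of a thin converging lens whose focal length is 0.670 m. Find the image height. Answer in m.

0.0718 m

1/d_i = 1/f − 1/d_o = 1/(0.6700) − 1/(0.390) = -1.072, so d_i = -0.9332 m.
m = −d_i/d_o = +2.393.
|h_i| = |m|·h_o = 2.393 × 0.030 = 0.0718 m. The image is virtual, upright and enlarged, on the same side as the object.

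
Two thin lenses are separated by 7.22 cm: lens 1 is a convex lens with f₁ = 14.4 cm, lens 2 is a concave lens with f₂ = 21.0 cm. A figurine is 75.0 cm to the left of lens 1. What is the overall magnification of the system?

Lens 1: 1/d_i1 = 1/(14.4) − 1/(75.0) = 0.05611, so d_i1 = 17.82 cm; m₁ = −d_i1/d_o1 = -0.2376.
d_o2 = 7.22 − (17.82) = -10.60 cm (virtual object).
f₂ = −21.0 cm (diverging).
Lens 2: 1/d_i2 = 1/(-21.0) − 1/(-10.60) = 0.04672, so d_i2 = 21.40 cm; m₂ = −d_i2/d_o2 = +2.019.
m = m₁·m₂ = (-0.2376)(+2.019) = -0.480.

m = -0.480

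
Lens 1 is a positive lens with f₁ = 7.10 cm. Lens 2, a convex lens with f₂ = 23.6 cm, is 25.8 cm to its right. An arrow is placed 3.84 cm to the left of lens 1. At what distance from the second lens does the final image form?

Lens 1: 1/d_i1 = 1/f₁ − 1/d_o1 = 1/(7.10) − 1/(3.84) = -0.1196, so d_i1 = -8.363 cm.
The intermediate image is 8.363 cm to the left of lens 1 (virtual), which is 25.8 − (-8.363) = 34.16 cm to the left of lens 2, so d_o2 = +34.16 cm.
Lens 2: 1/d_i2 = 1/f₂ − 1/d_o2 = 1/(23.6) − 1/(34.16) = 0.01310, so d_i2 = 76.3 cm.
The final image is real, 76.3 cm to the right of lens 2 (overall magnification ≈ -4.9).

76.3 cm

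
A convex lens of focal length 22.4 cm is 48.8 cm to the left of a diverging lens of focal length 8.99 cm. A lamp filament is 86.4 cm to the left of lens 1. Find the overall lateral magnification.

m = -0.114

Lens 1: 1/d_i1 = 1/(22.4) − 1/(86.4) = 0.03307, so d_i1 = 30.24 cm; m₁ = −d_i1/d_o1 = -0.3500.
d_o2 = 48.8 − (30.24) = 18.56 cm.
f₂ = −8.99 cm (diverging).
Lens 2: 1/d_i2 = 1/(-8.99) − 1/(18.56) = -0.1651, so d_i2 = -6.056 cm; m₂ = −d_i2/d_o2 = +0.3263.
m = m₁·m₂ = (-0.3500)(+0.3263) = -0.114.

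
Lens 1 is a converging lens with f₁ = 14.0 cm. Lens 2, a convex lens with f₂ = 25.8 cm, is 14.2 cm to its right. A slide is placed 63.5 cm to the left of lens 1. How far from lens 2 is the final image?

3.28 cm

Lens 1: 1/d_i1 = 1/f₁ − 1/d_o1 = 1/(14.0) − 1/(63.5) = 0.05568, so d_i1 = 17.96 cm.
The intermediate image is 17.96 cm to the right of lens 1, which lies 3.760 cm to the right of lens 2 — a virtual object — so d_o2 = −3.760 cm.
Lens 2: 1/d_i2 = 1/f₂ − 1/d_o2 = 1/(25.8) − 1/(-3.760) = 0.3047, so d_i2 = 3.28 cm.
The final image is real, 3.28 cm to the right of lens 2 (overall magnification ≈ -0.25).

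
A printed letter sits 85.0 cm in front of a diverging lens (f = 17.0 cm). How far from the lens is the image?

14.2 cm

For a diverging lens, f = -17.0 cm.
Thin-lens equation: 1/v = 1/f − 1/u = 1/(-17.00) − 1/(85.0) = -0.05882 − 0.01176 = -0.07059, so v = -14.2 cm.
The image is virtual, upright and reduced, on the same side as the object.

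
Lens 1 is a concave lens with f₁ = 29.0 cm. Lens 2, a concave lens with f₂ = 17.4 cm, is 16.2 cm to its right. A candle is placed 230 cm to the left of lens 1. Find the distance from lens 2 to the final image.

Lens 1 is diverging, so f₁ = −29.0 cm.
Lens 1: 1/d_i1 = 1/f₁ − 1/d_o1 = 1/(-29.0) − 1/(230) = -0.03883, so d_i1 = -25.75 cm.
The intermediate image is 25.75 cm to the left of lens 1 (virtual), which is 16.2 − (-25.75) = 41.95 cm to the left of lens 2, so d_o2 = +41.95 cm.
Lens 2 is diverging, so f₂ = −17.4 cm.
Lens 2: 1/d_i2 = 1/f₂ − 1/d_o2 = 1/(-17.4) − 1/(41.95) = -0.08131, so d_i2 = -12.3 cm.
The final image is virtual, 12.3 cm to the left of lens 2 (overall magnification ≈ 0.033).

12.3 cm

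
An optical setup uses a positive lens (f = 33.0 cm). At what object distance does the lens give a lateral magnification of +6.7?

m = −d_i/d_o ⇒ d_i = −m·d_o.
1/f = 1/d_o + 1/d_i = 1/d_o − 1/(m·d_o) = (1 − 1/m)/d_o, so d_o = f(1 − 1/m) = (33.00)(1 − 1/(+6.7)) = 28.1 cm.

28.1 cm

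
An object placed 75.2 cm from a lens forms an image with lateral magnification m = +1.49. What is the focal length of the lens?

f = 229 cm (converging)

m = −d_i/d_o ⇒ d_i = −m·d_o = −(+1.49)·(75.2) = -112.0 cm.
1/f = 1/d_o + 1/d_i = 1/(75.2) + 1/(-112.0) = 0.004369, so f = 229 cm.
Since f is positive, the lens is converging.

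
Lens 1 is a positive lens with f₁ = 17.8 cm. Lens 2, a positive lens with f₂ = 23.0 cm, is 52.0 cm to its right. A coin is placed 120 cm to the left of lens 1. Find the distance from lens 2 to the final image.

Lens 1: 1/d_i1 = 1/f₁ − 1/d_o1 = 1/(17.8) − 1/(120) = 0.04785, so d_i1 = 20.90 cm.
The intermediate image is 20.90 cm to the right of lens 1, which is 52.0 − (20.90) = 31.10 cm to the left of lens 2, so d_o2 = +31.10 cm.
Lens 2: 1/d_i2 = 1/f₂ − 1/d_o2 = 1/(23.0) − 1/(31.10) = 0.01132, so d_i2 = 88.3 cm.
The final image is real, 88.3 cm to the right of lens 2 (overall magnification ≈ 0.49).

88.3 cm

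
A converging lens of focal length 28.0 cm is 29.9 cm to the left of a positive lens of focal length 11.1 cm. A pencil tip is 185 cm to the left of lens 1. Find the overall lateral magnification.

Lens 1: 1/d_i1 = 1/(28.0) − 1/(185) = 0.03031, so d_i1 = 32.99 cm; m₁ = −d_i1/d_o1 = -0.1783.
d_o2 = 29.9 − (32.99) = -3.090 cm (virtual object).
Lens 2: 1/d_i2 = 1/(11.1) − 1/(-3.090) = 0.4137, so d_i2 = 2.417 cm; m₂ = −d_i2/d_o2 = +0.7822.
m = m₁·m₂ = (-0.1783)(+0.7822) = -0.139.

m = -0.139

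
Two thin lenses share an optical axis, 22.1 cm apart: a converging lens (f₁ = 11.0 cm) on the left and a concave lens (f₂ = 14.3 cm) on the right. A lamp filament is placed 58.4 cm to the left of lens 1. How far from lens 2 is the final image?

5.35 cm

Lens 1: 1/d_i1 = 1/f₁ − 1/d_o1 = 1/(11.0) − 1/(58.4) = 0.07379, so d_i1 = 13.55 cm.
The intermediate image is 13.55 cm to the right of lens 1, which is 22.1 − (13.55) = 8.550 cm to the left of lens 2, so d_o2 = +8.550 cm.
Lens 2 is diverging, so f₂ = −14.3 cm.
Lens 2: 1/d_i2 = 1/f₂ − 1/d_o2 = 1/(-14.3) − 1/(8.550) = -0.1869, so d_i2 = -5.35 cm.
The final image is virtual, 5.35 cm to the left of lens 2 (overall magnification ≈ -0.15).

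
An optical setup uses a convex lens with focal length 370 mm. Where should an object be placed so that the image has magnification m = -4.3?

456 mm

m = −d_i/d_o ⇒ d_i = −m·d_o.
1/f = 1/d_o + 1/d_i = 1/d_o − 1/(m·d_o) = (1 − 1/m)/d_o, so d_o = f(1 − 1/m) = (370.0)(1 − 1/(-4.3)) = 456 mm.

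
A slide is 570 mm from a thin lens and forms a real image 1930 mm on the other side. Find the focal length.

f = 440 mm (converging)

Real image ⇒ d_i = +1930 mm.
1/f = 1/d_o + 1/d_i = 1/(570) + 1/(1930) = 0.002273, so f = 440 mm.
Since f is positive, the thin lens is converging.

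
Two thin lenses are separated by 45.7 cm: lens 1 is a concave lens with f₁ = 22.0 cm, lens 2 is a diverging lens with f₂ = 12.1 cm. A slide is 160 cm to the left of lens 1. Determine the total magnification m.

f₁ = −22.0 cm (diverging).
Lens 1: 1/d_i1 = 1/(-22.0) − 1/(160) = -0.05170, so d_i1 = -19.34 cm; m₁ = −d_i1/d_o1 = +0.1209.
d_o2 = 45.7 − (-19.34) = 65.04 cm.
f₂ = −12.1 cm (diverging).
Lens 2: 1/d_i2 = 1/(-12.1) − 1/(65.04) = -0.09802, so d_i2 = -10.20 cm; m₂ = −d_i2/d_o2 = +0.1569.
m = m₁·m₂ = (+0.1209)(+0.1569) = +0.0190.

m = +0.0190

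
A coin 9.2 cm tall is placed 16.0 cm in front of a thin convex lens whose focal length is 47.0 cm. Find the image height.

13.9 cm

1/d_i = 1/f − 1/d_o = 1/(47.00) − 1/(16.0) = -0.04122, so d_i = -24.26 cm.
m = −d_i/d_o = +1.516.
|h_i| = |m|·h_o = 1.516 × 9.2 = 13.9 cm. The image is virtual, upright and enlarged, on the same side as the object.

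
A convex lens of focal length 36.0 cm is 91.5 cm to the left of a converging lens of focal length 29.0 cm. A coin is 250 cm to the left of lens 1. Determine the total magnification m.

Lens 1: 1/d_i1 = 1/(36.0) − 1/(250) = 0.02378, so d_i1 = 42.06 cm; m₁ = −d_i1/d_o1 = -0.1682.
d_o2 = 91.5 − (42.06) = 49.44 cm.
Lens 2: 1/d_i2 = 1/(29.0) − 1/(49.44) = 0.01426, so d_i2 = 70.14 cm; m₂ = −d_i2/d_o2 = -1.419.
m = m₁·m₂ = (-0.1682)(-1.419) = +0.239.

m = +0.239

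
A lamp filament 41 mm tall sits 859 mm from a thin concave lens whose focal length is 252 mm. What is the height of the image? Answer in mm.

For a concave lens, f = -252 mm.
1/d_i = 1/f − 1/d_o = 1/(-252.0) − 1/(859) = -0.005132, so d_i = -194.8 mm.
m = −d_i/d_o = +0.2268.
|h_i| = |m|·h_o = 0.2268 × 41 = 9.30 mm. The image is virtual, upright and reduced, on the same side as the object.

9.30 mm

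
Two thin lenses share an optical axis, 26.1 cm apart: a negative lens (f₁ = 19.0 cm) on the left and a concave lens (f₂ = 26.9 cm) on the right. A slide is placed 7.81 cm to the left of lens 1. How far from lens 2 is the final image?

14.5 cm

Lens 1 is diverging, so f₁ = −19.0 cm.
Lens 1: 1/d_i1 = 1/f₁ − 1/d_o1 = 1/(-19.0) − 1/(7.81) = -0.1807, so d_i1 = -5.535 cm.
The intermediate image is 5.535 cm to the left of lens 1 (virtual), which is 26.1 − (-5.535) = 31.64 cm to the left of lens 2, so d_o2 = +31.64 cm.
Lens 2 is diverging, so f₂ = −26.9 cm.
Lens 2: 1/d_i2 = 1/f₂ − 1/d_o2 = 1/(-26.9) − 1/(31.64) = -0.06878, so d_i2 = -14.5 cm.
The final image is virtual, 14.5 cm to the left of lens 2 (overall magnification ≈ 0.33).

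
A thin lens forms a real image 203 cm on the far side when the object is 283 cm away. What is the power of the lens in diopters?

d_i = +203 cm.
1/f = 1/d_o + 1/d_i = 1/(283) + 1/(203) = 0.008460 cm⁻¹.
f = 118.2 cm = 1.182 m, so P = 1/f = +0.846 D.

P = +0.846 D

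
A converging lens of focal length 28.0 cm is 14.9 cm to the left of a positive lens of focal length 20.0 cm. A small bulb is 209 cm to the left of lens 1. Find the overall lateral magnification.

m = -0.0827

Lens 1: 1/d_i1 = 1/(28.0) − 1/(209) = 0.03093, so d_i1 = 32.33 cm; m₁ = −d_i1/d_o1 = -0.1547.
d_o2 = 14.9 − (32.33) = -17.43 cm (virtual object).
Lens 2: 1/d_i2 = 1/(20.0) − 1/(-17.43) = 0.1074, so d_i2 = 9.313 cm; m₂ = −d_i2/d_o2 = +0.5343.
m = m₁·m₂ = (-0.1547)(+0.5343) = -0.0827.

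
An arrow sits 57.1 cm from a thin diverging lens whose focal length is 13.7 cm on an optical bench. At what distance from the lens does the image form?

For a diverging lens, f = -13.7 cm.
Lens equation: 1/q = 1/f − 1/p = 1/(-13.70) − 1/(57.1) = -0.07299 − 0.01751 = -0.09051, so q = -11.0 cm.
The image is virtual, upright and reduced, on the same side as the object.

11.0 cm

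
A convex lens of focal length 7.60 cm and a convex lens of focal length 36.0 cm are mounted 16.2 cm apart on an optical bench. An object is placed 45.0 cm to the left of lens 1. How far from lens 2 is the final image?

8.78 cm

Lens 1: 1/d_i1 = 1/f₁ − 1/d_o1 = 1/(7.60) − 1/(45.0) = 0.1094, so d_i1 = 9.144 cm.
The intermediate image is 9.144 cm to the right of lens 1, which is 16.2 − (9.144) = 7.056 cm to the left of lens 2, so d_o2 = +7.056 cm.
Lens 2: 1/d_i2 = 1/f₂ − 1/d_o2 = 1/(36.0) − 1/(7.056) = -0.1139, so d_i2 = -8.78 cm.
The final image is virtual, 8.78 cm to the left of lens 2 (overall magnification ≈ -0.25).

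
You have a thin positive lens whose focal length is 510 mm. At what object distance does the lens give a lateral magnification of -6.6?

m = −d_i/d_o ⇒ d_i = −m·d_o.
1/f = 1/d_o + 1/d_i = 1/d_o − 1/(m·d_o) = (1 − 1/m)/d_o, so d_o = f(1 − 1/m) = (510.0)(1 − 1/(-6.6)) = 587 mm.

587 mm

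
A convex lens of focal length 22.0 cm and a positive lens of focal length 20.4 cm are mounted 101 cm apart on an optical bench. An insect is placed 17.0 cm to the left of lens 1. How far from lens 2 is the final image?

23.1 cm

Lens 1: 1/d_i1 = 1/f₁ − 1/d_o1 = 1/(22.0) − 1/(17.0) = -0.01337, so d_i1 = -74.80 cm.
The intermediate image is 74.80 cm to the left of lens 1 (virtual), which is 101 − (-74.80) = 175.8 cm to the left of lens 2, so d_o2 = +175.8 cm.
Lens 2: 1/d_i2 = 1/f₂ − 1/d_o2 = 1/(20.4) − 1/(175.8) = 0.04333, so d_i2 = 23.1 cm.
The final image is real, 23.1 cm to the right of lens 2 (overall magnification ≈ -0.58).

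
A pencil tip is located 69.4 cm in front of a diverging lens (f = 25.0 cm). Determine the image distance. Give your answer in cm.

For a diverging lens, f = -25.0 cm.
Thin-lens equation: 1/q = 1/f − 1/p = 1/(-25.00) − 1/(69.4) = -0.04000 − 0.01441 = -0.05441, so q = -18.4 cm.
The image is virtual, upright and reduced, on the same side as the object.

18.4 cm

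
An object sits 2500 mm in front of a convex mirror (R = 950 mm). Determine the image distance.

f = R/2 = 950/2 = 475.0 mm; for a convex mirror, f = -475.0 mm.
Mirror equation: 1/d_i = 1/f − 1/d_o = 1/(-475.0) − 1/(2500) = -0.002105 − 0.0004000 = -0.002505, so d_i = -399 mm.
The image is virtual, upright and reduced, behind the mirror.

399 mm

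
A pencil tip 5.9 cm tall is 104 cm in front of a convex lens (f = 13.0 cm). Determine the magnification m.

1/d_i = 1/f − 1/d_o = 1/(13.00) − 1/(104) = 0.06731, so d_i = 14.86 cm.
m = −d_i/d_o = −(14.86)/(104) = -0.143.
The image is real, inverted and reduced, on the far side of the lens.

m = -0.143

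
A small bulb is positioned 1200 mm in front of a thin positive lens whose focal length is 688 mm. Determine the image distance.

Lens equation: 1/v = 1/f − 1/u = 1/(688.0) − 1/(1200) = 0.001453 − 0.0008333 = 0.0006202, so v = 1610 mm.
The image is real, inverted and enlarged, on the far side of the lens.

1610 mm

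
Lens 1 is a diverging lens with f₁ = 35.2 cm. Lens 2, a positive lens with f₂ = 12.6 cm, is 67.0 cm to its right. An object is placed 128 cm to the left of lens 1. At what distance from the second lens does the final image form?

Lens 1 is diverging, so f₁ = −35.2 cm.
Lens 1: 1/d_i1 = 1/f₁ − 1/d_o1 = 1/(-35.2) − 1/(128) = -0.03622, so d_i1 = -27.61 cm.
The intermediate image is 27.61 cm to the left of lens 1 (virtual), which is 67.0 − (-27.61) = 94.61 cm to the left of lens 2, so d_o2 = +94.61 cm.
Lens 2: 1/d_i2 = 1/f₂ − 1/d_o2 = 1/(12.6) − 1/(94.61) = 0.06880, so d_i2 = 14.5 cm.
The final image is real, 14.5 cm to the right of lens 2 (overall magnification ≈ -0.033).

14.5 cm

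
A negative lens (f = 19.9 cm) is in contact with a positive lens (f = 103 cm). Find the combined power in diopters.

P₁ = 1/f₁ = 1/(-0.199 m) = -5.025 D; P₂ = 1/f₂ = 1/(1.03 m) = +0.9709 D.
For thin lenses in contact, P = P₁ + P₂ = (-5.025) + (+0.9709) = -4.05 D.

P = -4.05 D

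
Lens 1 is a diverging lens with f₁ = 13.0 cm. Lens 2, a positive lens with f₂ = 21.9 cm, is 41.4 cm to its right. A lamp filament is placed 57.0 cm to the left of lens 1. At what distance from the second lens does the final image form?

Lens 1 is diverging, so f₁ = −13.0 cm.
Lens 1: 1/d_i1 = 1/f₁ − 1/d_o1 = 1/(-13.0) − 1/(57.0) = -0.09447, so d_i1 = -10.59 cm.
The intermediate image is 10.59 cm to the left of lens 1 (virtual), which is 41.4 − (-10.59) = 51.99 cm to the left of lens 2, so d_o2 = +51.99 cm.
Lens 2: 1/d_i2 = 1/f₂ − 1/d_o2 = 1/(21.9) − 1/(51.99) = 0.02643, so d_i2 = 37.8 cm.
The final image is real, 37.8 cm to the right of lens 2 (overall magnification ≈ -0.14).

37.8 cm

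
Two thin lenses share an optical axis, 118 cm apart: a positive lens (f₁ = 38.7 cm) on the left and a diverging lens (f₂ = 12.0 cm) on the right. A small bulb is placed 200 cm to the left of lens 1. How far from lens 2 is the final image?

Lens 1: 1/d_i1 = 1/f₁ − 1/d_o1 = 1/(38.7) − 1/(200) = 0.02084, so d_i1 = 47.99 cm.
The intermediate image is 47.99 cm to the right of lens 1, which is 118 − (47.99) = 70.01 cm to the left of lens 2, so d_o2 = +70.01 cm.
Lens 2 is diverging, so f₂ = −12.0 cm.
Lens 2: 1/d_i2 = 1/f₂ − 1/d_o2 = 1/(-12.0) − 1/(70.01) = -0.09762, so d_i2 = -10.2 cm.
The final image is virtual, 10.2 cm to the left of lens 2 (overall magnification ≈ -0.035).

10.2 cm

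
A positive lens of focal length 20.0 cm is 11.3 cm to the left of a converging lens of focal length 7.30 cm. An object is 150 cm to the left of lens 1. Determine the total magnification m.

m = -0.0589

Lens 1: 1/d_i1 = 1/(20.0) − 1/(150) = 0.04333, so d_i1 = 23.08 cm; m₁ = −d_i1/d_o1 = -0.1539.
d_o2 = 11.3 − (23.08) = -11.78 cm (virtual object).
Lens 2: 1/d_i2 = 1/(7.30) − 1/(-11.78) = 0.2219, so d_i2 = 4.507 cm; m₂ = −d_i2/d_o2 = +0.3826.
m = m₁·m₂ = (-0.1539)(+0.3826) = -0.0589.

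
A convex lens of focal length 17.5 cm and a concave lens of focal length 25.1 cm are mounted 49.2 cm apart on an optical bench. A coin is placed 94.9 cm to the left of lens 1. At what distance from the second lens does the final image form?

13.2 cm

Lens 1: 1/d_i1 = 1/f₁ − 1/d_o1 = 1/(17.5) − 1/(94.9) = 0.04661, so d_i1 = 21.46 cm.
The intermediate image is 21.46 cm to the right of lens 1, which is 49.2 − (21.46) = 27.74 cm to the left of lens 2, so d_o2 = +27.74 cm.
Lens 2 is diverging, so f₂ = −25.1 cm.
Lens 2: 1/d_i2 = 1/f₂ − 1/d_o2 = 1/(-25.1) − 1/(27.74) = -0.07589, so d_i2 = -13.2 cm.
The final image is virtual, 13.2 cm to the left of lens 2 (overall magnification ≈ -0.11).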